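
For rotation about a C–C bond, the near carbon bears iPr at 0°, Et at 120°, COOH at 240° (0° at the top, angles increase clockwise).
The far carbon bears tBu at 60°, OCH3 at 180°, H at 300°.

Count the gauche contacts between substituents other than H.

Non-H gauche pairs: iPr(0°)/tBu(60°); Et(120°)/tBu(60°); Et(120°)/OCH3(180°); COOH(240°)/OCH3(180°) — 4 interactions.

4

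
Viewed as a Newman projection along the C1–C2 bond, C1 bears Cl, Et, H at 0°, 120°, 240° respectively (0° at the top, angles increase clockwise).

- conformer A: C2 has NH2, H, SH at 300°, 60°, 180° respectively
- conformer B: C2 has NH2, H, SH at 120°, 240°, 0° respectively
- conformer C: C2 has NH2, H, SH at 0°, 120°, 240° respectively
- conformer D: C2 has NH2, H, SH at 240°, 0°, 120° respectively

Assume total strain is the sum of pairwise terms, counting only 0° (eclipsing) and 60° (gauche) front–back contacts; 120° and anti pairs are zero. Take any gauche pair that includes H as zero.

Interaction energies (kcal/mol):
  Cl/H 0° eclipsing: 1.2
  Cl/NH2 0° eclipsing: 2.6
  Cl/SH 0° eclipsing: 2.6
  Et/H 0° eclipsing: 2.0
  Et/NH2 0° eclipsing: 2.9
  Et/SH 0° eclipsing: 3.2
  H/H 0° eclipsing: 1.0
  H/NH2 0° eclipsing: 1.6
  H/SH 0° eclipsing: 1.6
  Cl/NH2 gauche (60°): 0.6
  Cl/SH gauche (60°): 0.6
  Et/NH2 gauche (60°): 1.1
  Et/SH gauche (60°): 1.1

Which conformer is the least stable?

A (staggered): Cl–NH2 gauche, Et–SH gauche; 0.6 + 1.1 = 1.7 kcal/mol.
B (eclipsed): Cl–SH eclipsed, Et–NH2 eclipsed, H–H eclipsed; 2.6 + 2.9 + 1.0 = 6.5 kcal/mol.
C (eclipsed): Cl–NH2 eclipsed, Et–H eclipsed, H–SH eclipsed; 2.6 + 2.0 + 1.6 = 6.2 kcal/mol.
D (eclipsed): Cl–H eclipsed, Et–SH eclipsed, H–NH2 eclipsed; 1.2 + 3.2 + 1.6 = 6.0 kcal/mol.
B has the highest total (6.5 kcal/mol).

B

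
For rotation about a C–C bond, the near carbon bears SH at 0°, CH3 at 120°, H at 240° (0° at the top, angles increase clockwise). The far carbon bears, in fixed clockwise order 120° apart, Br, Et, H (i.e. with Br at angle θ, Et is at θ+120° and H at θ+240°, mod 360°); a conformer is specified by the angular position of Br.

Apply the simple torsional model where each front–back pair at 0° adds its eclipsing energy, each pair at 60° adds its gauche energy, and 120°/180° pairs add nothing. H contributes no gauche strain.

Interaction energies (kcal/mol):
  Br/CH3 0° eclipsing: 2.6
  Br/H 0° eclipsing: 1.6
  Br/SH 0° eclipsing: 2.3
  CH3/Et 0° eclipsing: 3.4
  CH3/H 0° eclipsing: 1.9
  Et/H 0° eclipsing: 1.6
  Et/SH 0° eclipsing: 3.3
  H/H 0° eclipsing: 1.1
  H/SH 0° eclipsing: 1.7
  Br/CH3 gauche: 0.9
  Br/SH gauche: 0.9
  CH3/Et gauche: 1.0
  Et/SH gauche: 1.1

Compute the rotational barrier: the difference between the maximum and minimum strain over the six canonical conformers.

Br at 0° is eclipsed. SH at 0° is eclipsed with Br at 0° (2.3); CH3 at 120° is eclipsed with Et at 120° (3.4); H at 240° is eclipsed with H at 240° (1.1). Total 6.8 kcal/mol.
Br at 60° is staggered. SH at 0° is gauche with Br at 60° (0.9); CH3 at 120° is gauche with Br at 60° (0.9); CH3 at 120° is gauche with Et at 180° (1.0). Total 2.8 kcal/mol.
Br at 120° is eclipsed. SH at 0° is eclipsed with H at 0° (1.7); CH3 at 120° is eclipsed with Br at 120° (2.6); H at 240° is eclipsed with Et at 240° (1.6). Total 5.9 kcal/mol.
Br at 180° is staggered. SH at 0° is gauche with Et at 300° (1.1); CH3 at 120° is gauche with Br at 180° (0.9). Total 2.0 kcal/mol.
Br at 240° is eclipsed. SH at 0° is eclipsed with Et at 0° (3.3); CH3 at 120° is eclipsed with H at 120° (1.9); H at 240° is eclipsed with Br at 240° (1.6). Total 6.8 kcal/mol.
Br at 300° is staggered. SH at 0° is gauche with Br at 300° (0.9); SH at 0° is gauche with Et at 60° (1.1); CH3 at 120° is gauche with Et at 60° (1.0). Total 3.0 kcal/mol.
Max at 0° (6.8 kcal/mol), min at 180° (2.0 kcal/mol); barrier = 4.8 kcal/mol.

4.8 kcal/mol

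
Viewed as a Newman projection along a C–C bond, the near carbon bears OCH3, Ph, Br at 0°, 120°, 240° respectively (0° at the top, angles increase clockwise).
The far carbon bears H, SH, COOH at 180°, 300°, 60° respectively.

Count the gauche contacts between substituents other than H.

Non-H gauche pairs: OCH3(0°)/SH(300°); OCH3(0°)/COOH(60°); Ph(120°)/COOH(60°); Br(240°)/SH(300°) — 4 interactions.

4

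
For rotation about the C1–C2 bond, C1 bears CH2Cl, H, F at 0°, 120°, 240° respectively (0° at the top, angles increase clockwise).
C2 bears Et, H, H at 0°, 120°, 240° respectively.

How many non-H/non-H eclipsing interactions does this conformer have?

Non-H eclipsing pairs: CH2Cl(0°)/Et(0°) — 1 interaction.

1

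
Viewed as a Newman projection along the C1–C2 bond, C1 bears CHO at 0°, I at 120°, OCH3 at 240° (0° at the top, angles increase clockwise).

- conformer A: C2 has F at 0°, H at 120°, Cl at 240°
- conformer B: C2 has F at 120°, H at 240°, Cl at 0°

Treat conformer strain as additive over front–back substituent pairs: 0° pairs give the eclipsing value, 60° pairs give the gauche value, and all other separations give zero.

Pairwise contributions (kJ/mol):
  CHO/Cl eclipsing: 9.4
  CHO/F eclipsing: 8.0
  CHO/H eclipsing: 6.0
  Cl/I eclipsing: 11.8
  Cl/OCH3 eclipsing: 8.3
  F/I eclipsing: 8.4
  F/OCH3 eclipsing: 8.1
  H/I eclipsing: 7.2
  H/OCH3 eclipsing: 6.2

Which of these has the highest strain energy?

B

A (eclipsed): CHO–F eclipsed, I–H eclipsed, OCH3–Cl eclipsed; 8.0 + 7.2 + 8.3 = 23.5 kJ/mol.
B (eclipsed): CHO–Cl eclipsed, I–F eclipsed, OCH3–H eclipsed; 9.4 + 8.4 + 6.2 = 24.0 kJ/mol.
B has the highest total (24.0 kJ/mol).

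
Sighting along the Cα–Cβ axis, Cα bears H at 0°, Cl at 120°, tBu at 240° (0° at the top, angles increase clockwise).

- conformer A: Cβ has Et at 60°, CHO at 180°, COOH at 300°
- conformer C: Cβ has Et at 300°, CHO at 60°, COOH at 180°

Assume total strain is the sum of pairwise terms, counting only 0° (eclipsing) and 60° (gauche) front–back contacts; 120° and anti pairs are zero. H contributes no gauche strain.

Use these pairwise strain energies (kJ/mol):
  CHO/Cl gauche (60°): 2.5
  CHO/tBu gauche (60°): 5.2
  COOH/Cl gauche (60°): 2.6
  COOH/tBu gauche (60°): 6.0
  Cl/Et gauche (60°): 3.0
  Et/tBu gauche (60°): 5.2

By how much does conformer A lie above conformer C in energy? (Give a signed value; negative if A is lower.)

+0.4 kJ/mol

A (staggered): Cl–Et gauche, Cl–CHO gauche, tBu–CHO gauche, tBu–COOH gauche; 3.0 + 2.5 + 5.2 + 6.0 = 16.7 kJ/mol.
C (staggered): Cl–CHO gauche, Cl–COOH gauche, tBu–Et gauche, tBu–COOH gauche; 2.5 + 2.6 + 5.2 + 6.0 = 16.3 kJ/mol.
E(A) − E(C) = 16.7 − 16.3 = +0.4 kJ/mol.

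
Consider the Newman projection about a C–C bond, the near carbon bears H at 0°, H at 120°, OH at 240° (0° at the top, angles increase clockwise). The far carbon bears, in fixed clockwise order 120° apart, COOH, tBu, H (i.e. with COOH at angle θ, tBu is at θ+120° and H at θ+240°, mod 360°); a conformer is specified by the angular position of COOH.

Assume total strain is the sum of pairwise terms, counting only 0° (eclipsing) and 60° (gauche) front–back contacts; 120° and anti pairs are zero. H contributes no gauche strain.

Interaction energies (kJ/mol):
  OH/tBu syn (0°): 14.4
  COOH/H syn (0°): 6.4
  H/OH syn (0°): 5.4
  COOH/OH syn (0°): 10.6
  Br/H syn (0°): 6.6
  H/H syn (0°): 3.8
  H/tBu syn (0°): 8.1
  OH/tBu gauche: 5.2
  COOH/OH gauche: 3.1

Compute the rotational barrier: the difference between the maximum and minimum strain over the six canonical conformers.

COOH at 0° is eclipsed. H at 0° is eclipsed with COOH at 0° (6.4); H at 120° is eclipsed with tBu at 120° (8.1); OH at 240° is eclipsed with H at 240° (5.4). Total 19.9 kJ/mol.
COOH at 60° is staggered. OH at 240° is gauche with tBu at 180° (5.2). Total 5.2 kJ/mol.
COOH at 120° is eclipsed. H at 0° is eclipsed with H at 0° (3.8); H at 120° is eclipsed with COOH at 120° (6.4); OH at 240° is eclipsed with tBu at 240° (14.4). Total 24.6 kJ/mol.
COOH at 180° is staggered. OH at 240° is gauche with COOH at 180° (3.1); OH at 240° is gauche with tBu at 300° (5.2). Total 8.3 kJ/mol.
COOH at 240° is eclipsed. H at 0° is eclipsed with tBu at 0° (8.1); H at 120° is eclipsed with H at 120° (3.8); OH at 240° is eclipsed with COOH at 240° (10.6). Total 22.5 kJ/mol.
COOH at 300° is staggered. OH at 240° is gauche with COOH at 300° (3.1). Total 3.1 kJ/mol.
Max at 120° (24.6 kJ/mol), min at 300° (3.1 kJ/mol); barrier = 21.5 kJ/mol.

21.5 kJ/mol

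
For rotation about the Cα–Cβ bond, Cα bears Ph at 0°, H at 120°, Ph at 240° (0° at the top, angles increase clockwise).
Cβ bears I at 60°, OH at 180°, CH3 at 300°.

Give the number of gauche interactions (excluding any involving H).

Non-H gauche pairs: Ph(0°)/I(60°); Ph(0°)/CH3(300°); Ph(240°)/OH(180°); Ph(240°)/CH3(300°) — 4 interactions.

4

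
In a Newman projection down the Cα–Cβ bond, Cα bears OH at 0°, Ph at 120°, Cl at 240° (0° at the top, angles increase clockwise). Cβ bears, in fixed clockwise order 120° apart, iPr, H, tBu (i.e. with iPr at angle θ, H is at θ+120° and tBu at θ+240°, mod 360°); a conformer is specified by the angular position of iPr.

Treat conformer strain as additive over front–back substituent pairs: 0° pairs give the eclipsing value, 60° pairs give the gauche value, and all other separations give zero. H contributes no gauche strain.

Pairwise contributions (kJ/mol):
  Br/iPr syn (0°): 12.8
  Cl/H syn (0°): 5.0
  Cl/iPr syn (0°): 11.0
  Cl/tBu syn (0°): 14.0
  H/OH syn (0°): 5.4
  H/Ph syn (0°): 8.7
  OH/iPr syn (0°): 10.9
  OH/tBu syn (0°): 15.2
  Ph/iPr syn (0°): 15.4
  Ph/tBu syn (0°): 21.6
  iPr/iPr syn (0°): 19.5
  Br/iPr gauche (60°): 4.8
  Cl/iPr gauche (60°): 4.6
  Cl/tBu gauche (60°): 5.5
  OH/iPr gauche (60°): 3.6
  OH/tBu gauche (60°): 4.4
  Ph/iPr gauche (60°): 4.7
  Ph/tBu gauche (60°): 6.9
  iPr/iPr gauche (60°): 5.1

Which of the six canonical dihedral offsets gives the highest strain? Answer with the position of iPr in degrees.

iPr at 0° is eclipsed. OH at 0° is eclipsed with iPr at 0° (10.9); Ph at 120° is eclipsed with H at 120° (8.7); Cl at 240° is eclipsed with tBu at 240° (14.0). Total 33.6 kJ/mol.
iPr at 60° is staggered. OH at 0° is gauche with iPr at 60° (3.6); OH at 0° is gauche with tBu at 300° (4.4); Ph at 120° is gauche with iPr at 60° (4.7); Cl at 240° is gauche with tBu at 300° (5.5). Total 18.2 kJ/mol.
iPr at 120° is eclipsed. OH at 0° is eclipsed with tBu at 0° (15.2); Ph at 120° is eclipsed with iPr at 120° (15.4); Cl at 240° is eclipsed with H at 240° (5.0). Total 35.6 kJ/mol.
iPr at 180° is staggered. OH at 0° is gauche with tBu at 60° (4.4); Ph at 120° is gauche with iPr at 180° (4.7); Ph at 120° is gauche with tBu at 60° (6.9); Cl at 240° is gauche with iPr at 180° (4.6). Total 20.6 kJ/mol.
iPr at 240° is eclipsed. OH at 0° is eclipsed with H at 0° (5.4); Ph at 120° is eclipsed with tBu at 120° (21.6); Cl at 240° is eclipsed with iPr at 240° (11.0). Total 38.0 kJ/mol.
iPr at 300° is staggered. OH at 0° is gauche with iPr at 300° (3.6); Ph at 120° is gauche with tBu at 180° (6.9); Cl at 240° is gauche with iPr at 300° (4.6); Cl at 240° is gauche with tBu at 180° (5.5). Total 20.6 kJ/mol.
The maximum (38.0 kJ/mol) occurs with iPr at 240°.

240°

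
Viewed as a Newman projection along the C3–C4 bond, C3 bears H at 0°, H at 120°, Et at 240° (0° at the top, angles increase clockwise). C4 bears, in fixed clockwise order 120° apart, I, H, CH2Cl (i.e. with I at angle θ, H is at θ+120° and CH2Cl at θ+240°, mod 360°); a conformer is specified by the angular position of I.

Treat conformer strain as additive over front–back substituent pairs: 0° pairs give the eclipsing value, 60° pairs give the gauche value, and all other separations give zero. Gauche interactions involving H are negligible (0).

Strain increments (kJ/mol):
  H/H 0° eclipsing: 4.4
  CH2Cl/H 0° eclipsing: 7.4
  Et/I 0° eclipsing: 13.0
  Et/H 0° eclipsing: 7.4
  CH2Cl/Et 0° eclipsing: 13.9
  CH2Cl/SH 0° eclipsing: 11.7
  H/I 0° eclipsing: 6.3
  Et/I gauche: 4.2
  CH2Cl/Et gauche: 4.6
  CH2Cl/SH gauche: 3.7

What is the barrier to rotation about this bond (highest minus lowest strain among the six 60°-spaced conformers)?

20.6 kJ/mol

I at 0° (eclipsed): H–I eclipsed, H–H eclipsed, Et–CH2Cl eclipsed; 6.3 + 4.4 + 13.9 = 24.6 kJ/mol.
I at 60° (staggered): Et–CH2Cl gauche; 4.6 = 4.6 kJ/mol.
I at 120° (eclipsed): H–CH2Cl eclipsed, H–I eclipsed, Et–H eclipsed; 7.4 + 6.3 + 7.4 = 21.1 kJ/mol.
I at 180° (staggered): Et–I gauche; 4.2 = 4.2 kJ/mol.
I at 240° (eclipsed): H–H eclipsed, H–CH2Cl eclipsed, Et–I eclipsed; 4.4 + 7.4 + 13.0 = 24.8 kJ/mol.
I at 300° (staggered): Et–I gauche, Et–CH2Cl gauche; 4.2 + 4.6 = 8.8 kJ/mol.
Max at 240° (24.8 kJ/mol), min at 180° (4.2 kJ/mol); barrier = 20.6 kJ/mol.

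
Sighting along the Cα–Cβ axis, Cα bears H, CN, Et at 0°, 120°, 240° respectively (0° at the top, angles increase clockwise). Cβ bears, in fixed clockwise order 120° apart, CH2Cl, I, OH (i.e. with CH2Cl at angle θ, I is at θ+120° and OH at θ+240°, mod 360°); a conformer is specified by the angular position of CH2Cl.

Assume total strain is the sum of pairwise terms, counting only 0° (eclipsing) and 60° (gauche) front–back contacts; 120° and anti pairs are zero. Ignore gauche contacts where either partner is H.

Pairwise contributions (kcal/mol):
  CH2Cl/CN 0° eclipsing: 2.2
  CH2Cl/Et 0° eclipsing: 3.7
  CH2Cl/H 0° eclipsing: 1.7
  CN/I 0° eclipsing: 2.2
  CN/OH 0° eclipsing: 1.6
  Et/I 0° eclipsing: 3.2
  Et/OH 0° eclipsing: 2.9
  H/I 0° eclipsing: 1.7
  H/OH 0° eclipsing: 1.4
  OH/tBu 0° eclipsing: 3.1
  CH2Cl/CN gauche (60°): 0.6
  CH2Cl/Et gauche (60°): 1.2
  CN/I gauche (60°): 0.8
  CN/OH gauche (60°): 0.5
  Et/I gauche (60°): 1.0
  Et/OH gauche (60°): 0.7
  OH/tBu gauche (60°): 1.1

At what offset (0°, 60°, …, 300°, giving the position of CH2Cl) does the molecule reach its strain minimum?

60°

CH2Cl at 0° (eclipsed): H(0°)/CH2Cl(0°) eclipsed 1.7; CN(120°)/I(120°) eclipsed 2.2; Et(240°)/OH(240°) eclipsed 2.9 → 6.8 kcal/mol.
CH2Cl at 60° (staggered): CN(120°)/CH2Cl(60°) gauche 0.6; CN(120°)/I(180°) gauche 0.8; Et(240°)/I(180°) gauche 1.0; Et(240°)/OH(300°) gauche 0.7 → 3.1 kcal/mol.
CH2Cl at 120° (eclipsed): H(0°)/OH(0°) eclipsed 1.4; CN(120°)/CH2Cl(120°) eclipsed 2.2; Et(240°)/I(240°) eclipsed 3.2 → 6.8 kcal/mol.
CH2Cl at 180° (staggered): CN(120°)/CH2Cl(180°) gauche 0.6; CN(120°)/OH(60°) gauche 0.5; Et(240°)/CH2Cl(180°) gauche 1.2; Et(240°)/I(300°) gauche 1.0 → 3.3 kcal/mol.
CH2Cl at 240° (eclipsed): H(0°)/I(0°) eclipsed 1.7; CN(120°)/OH(120°) eclipsed 1.6; Et(240°)/CH2Cl(240°) eclipsed 3.7 → 7.0 kcal/mol.
CH2Cl at 300° (staggered): CN(120°)/I(60°) gauche 0.8; CN(120°)/OH(180°) gauche 0.5; Et(240°)/CH2Cl(300°) gauche 1.2; Et(240°)/OH(180°) gauche 0.7 → 3.2 kcal/mol.
The minimum (3.1 kcal/mol) occurs with CH2Cl at 60°.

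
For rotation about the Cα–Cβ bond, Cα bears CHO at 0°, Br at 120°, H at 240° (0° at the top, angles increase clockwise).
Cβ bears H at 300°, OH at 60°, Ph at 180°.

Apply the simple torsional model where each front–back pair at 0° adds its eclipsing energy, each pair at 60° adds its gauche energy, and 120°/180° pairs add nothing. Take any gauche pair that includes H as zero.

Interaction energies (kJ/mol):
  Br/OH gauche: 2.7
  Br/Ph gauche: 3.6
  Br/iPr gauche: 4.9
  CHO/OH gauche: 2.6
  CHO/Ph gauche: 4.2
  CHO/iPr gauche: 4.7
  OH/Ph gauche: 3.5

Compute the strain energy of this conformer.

8.9 kJ/mol

This conformer (staggered): CHO–OH gauche, Br–OH gauche, Br–Ph gauche; 2.6 + 2.7 + 3.6 = 8.9 kJ/mol.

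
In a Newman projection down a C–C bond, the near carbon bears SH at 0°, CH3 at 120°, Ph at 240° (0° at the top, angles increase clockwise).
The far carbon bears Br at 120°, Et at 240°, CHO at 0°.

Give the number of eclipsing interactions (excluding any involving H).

3

Non-H eclipsing pairs: SH(0°)/CHO(0°); CH3(120°)/Br(120°); Ph(240°)/Et(240°) — 3 interactions.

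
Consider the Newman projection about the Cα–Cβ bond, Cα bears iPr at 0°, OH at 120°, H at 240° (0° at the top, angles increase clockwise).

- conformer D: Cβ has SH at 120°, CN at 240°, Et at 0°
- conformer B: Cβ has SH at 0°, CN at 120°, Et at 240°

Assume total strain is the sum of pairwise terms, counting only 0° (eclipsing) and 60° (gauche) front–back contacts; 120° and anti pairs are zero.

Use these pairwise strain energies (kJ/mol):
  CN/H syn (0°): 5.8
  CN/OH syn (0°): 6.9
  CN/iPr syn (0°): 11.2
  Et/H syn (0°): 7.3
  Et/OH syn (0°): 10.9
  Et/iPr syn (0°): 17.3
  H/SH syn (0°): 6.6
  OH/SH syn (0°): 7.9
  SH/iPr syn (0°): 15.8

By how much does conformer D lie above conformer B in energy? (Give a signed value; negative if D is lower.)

+1.0 kJ/mol

D is eclipsed. iPr at 0° is eclipsed with Et at 0° (17.3); OH at 120° is eclipsed with SH at 120° (7.9); H at 240° is eclipsed with CN at 240° (5.8). Total 31.0 kJ/mol.
B is eclipsed. iPr at 0° is eclipsed with SH at 0° (15.8); OH at 120° is eclipsed with CN at 120° (6.9); H at 240° is eclipsed with Et at 240° (7.3). Total 30.0 kJ/mol.
E(D) − E(B) = 31.0 − 30.0 = +1.0 kJ/mol.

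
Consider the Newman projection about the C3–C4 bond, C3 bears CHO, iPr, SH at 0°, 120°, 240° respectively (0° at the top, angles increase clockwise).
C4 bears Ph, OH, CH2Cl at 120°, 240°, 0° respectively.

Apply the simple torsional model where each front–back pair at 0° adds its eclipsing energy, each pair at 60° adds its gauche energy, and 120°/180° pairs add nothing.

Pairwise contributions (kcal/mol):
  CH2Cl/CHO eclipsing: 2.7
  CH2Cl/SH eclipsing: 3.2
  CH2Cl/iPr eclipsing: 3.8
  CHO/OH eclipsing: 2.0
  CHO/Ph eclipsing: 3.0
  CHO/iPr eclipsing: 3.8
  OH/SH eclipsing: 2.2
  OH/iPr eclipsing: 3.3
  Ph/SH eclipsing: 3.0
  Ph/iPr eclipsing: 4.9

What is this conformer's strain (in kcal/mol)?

9.8 kcal/mol

This conformer is eclipsed. CHO at 0° is eclipsed with CH2Cl at 0° (2.7); iPr at 120° is eclipsed with Ph at 120° (4.9); SH at 240° is eclipsed with OH at 240° (2.2). Total 9.8 kcal/mol.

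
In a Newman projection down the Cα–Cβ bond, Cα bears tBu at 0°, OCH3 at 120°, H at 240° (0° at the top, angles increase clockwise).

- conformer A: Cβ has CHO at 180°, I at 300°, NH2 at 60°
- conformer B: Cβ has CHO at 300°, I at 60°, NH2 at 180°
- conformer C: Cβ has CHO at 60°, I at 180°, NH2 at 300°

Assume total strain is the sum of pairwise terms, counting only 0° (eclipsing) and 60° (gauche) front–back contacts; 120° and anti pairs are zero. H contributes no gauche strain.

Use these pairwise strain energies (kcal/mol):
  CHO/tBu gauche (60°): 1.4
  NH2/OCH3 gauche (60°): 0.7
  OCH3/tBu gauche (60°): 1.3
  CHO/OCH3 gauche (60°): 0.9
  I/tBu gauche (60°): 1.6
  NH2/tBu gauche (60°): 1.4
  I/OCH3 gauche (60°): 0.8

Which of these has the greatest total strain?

A (staggered): tBu–I gauche, tBu–NH2 gauche, OCH3–CHO gauche, OCH3–NH2 gauche; 1.6 + 1.4 + 0.9 + 0.7 = 4.6 kcal/mol.
B (staggered): tBu–CHO gauche, tBu–I gauche, OCH3–I gauche, OCH3–NH2 gauche; 1.4 + 1.6 + 0.8 + 0.7 = 4.5 kcal/mol.
C (staggered): tBu–CHO gauche, tBu–NH2 gauche, OCH3–CHO gauche, OCH3–I gauche; 1.4 + 1.4 + 0.9 + 0.8 = 4.5 kcal/mol.
A has the highest total (4.6 kcal/mol).

A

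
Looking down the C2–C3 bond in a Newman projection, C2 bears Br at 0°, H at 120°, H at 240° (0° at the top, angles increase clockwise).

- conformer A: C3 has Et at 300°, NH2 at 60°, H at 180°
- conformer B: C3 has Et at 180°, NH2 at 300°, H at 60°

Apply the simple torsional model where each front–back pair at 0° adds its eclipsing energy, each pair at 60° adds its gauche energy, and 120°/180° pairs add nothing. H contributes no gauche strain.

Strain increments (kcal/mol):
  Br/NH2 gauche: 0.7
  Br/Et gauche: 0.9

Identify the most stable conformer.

A (staggered): Br–Et gauche, Br–NH2 gauche; 0.9 + 0.7 = 1.6 kcal/mol.
B (staggered): Br–NH2 gauche; 0.7 = 0.7 kcal/mol.
B has the lowest total (0.7 kcal/mol).

B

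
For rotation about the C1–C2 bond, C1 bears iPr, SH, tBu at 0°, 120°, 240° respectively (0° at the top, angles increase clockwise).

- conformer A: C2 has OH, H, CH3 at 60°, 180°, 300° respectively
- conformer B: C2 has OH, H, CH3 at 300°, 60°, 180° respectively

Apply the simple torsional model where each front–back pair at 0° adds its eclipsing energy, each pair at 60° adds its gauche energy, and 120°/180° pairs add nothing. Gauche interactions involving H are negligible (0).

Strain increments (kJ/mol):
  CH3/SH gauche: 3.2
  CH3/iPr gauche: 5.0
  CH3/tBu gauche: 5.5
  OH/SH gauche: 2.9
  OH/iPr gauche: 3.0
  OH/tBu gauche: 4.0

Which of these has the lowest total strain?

A (staggered): iPr(0°)/OH(60°) gauche 3.0; iPr(0°)/CH3(300°) gauche 5.0; SH(120°)/OH(60°) gauche 2.9; tBu(240°)/CH3(300°) gauche 5.5 → 16.4 kJ/mol.
B (staggered): iPr(0°)/OH(300°) gauche 3.0; SH(120°)/CH3(180°) gauche 3.2; tBu(240°)/OH(300°) gauche 4.0; tBu(240°)/CH3(180°) gauche 5.5 → 15.7 kJ/mol.
B has the lowest total (15.7 kJ/mol).

B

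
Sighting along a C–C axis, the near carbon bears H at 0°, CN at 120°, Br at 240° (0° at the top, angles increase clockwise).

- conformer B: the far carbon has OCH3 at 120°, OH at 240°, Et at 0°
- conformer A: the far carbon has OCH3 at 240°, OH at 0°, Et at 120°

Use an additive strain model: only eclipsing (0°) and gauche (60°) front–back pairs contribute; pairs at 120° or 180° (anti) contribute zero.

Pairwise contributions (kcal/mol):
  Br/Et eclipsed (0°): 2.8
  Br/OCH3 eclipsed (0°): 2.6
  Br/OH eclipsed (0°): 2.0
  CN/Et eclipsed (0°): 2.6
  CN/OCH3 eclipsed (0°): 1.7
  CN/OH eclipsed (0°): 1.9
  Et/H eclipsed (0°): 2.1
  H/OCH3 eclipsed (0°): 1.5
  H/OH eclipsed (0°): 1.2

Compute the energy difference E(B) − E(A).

-0.6 kcal/mol

B (eclipsed): H(0°)/Et(0°) eclipsed 2.1; CN(120°)/OCH3(120°) eclipsed 1.7; Br(240°)/OH(240°) eclipsed 2.0 → 5.8 kcal/mol.
A (eclipsed): H(0°)/OH(0°) eclipsed 1.2; CN(120°)/Et(120°) eclipsed 2.6; Br(240°)/OCH3(240°) eclipsed 2.6 → 6.4 kcal/mol.
E(B) − E(A) = 5.8 − 6.4 = -0.6 kcal/mol.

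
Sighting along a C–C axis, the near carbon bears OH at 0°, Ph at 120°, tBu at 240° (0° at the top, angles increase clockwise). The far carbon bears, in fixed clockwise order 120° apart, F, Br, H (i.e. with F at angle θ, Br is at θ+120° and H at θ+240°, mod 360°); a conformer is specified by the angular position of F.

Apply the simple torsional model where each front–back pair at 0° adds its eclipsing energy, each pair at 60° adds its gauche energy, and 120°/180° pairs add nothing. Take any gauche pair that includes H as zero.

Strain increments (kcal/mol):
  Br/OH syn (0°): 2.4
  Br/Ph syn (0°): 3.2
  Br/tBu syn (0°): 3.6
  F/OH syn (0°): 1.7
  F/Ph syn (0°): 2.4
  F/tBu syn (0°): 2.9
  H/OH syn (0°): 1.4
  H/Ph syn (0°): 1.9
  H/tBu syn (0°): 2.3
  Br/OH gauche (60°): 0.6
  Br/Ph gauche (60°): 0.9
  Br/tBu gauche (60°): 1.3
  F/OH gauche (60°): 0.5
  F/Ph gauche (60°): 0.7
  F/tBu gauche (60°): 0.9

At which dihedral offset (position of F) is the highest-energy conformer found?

120°

F at 0° (eclipsed): OH(0°)/F(0°) eclipsed 1.7; Ph(120°)/Br(120°) eclipsed 3.2; tBu(240°)/H(240°) eclipsed 2.3 → 7.2 kcal/mol.
F at 60° (staggered): OH(0°)/F(60°) gauche 0.5; Ph(120°)/F(60°) gauche 0.7; Ph(120°)/Br(180°) gauche 0.9; tBu(240°)/Br(180°) gauche 1.3 → 3.4 kcal/mol.
F at 120° (eclipsed): OH(0°)/H(0°) eclipsed 1.4; Ph(120°)/F(120°) eclipsed 2.4; tBu(240°)/Br(240°) eclipsed 3.6 → 7.4 kcal/mol.
F at 180° (staggered): OH(0°)/Br(300°) gauche 0.6; Ph(120°)/F(180°) gauche 0.7; tBu(240°)/F(180°) gauche 0.9; tBu(240°)/Br(300°) gauche 1.3 → 3.5 kcal/mol.
F at 240° (eclipsed): OH(0°)/Br(0°) eclipsed 2.4; Ph(120°)/H(120°) eclipsed 1.9; tBu(240°)/F(240°) eclipsed 2.9 → 7.2 kcal/mol.
F at 300° (staggered): OH(0°)/F(300°) gauche 0.5; OH(0°)/Br(60°) gauche 0.6; Ph(120°)/Br(60°) gauche 0.9; tBu(240°)/F(300°) gauche 0.9 → 2.9 kcal/mol.
The maximum (7.4 kcal/mol) occurs with F at 120°.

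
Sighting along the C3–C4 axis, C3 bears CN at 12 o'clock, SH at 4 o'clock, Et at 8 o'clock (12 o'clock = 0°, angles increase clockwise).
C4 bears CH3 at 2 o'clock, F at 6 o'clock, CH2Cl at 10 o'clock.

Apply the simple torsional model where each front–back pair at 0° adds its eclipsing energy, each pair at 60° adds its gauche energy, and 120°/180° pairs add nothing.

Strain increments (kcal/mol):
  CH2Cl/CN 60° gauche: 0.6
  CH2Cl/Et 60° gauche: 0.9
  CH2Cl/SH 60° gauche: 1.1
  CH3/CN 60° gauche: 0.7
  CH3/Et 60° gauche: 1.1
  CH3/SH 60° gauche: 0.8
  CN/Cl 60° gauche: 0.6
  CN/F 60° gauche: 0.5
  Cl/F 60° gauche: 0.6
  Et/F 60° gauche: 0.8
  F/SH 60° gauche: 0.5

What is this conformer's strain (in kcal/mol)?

This conformer (staggered): CN–CH3 gauche, CN–CH2Cl gauche, SH–CH3 gauche, SH–F gauche, Et–F gauche, Et–CH2Cl gauche; 0.7 + 0.6 + 0.8 + 0.5 + 0.8 + 0.9 = 4.3 kcal/mol.

4.3 kcal/mol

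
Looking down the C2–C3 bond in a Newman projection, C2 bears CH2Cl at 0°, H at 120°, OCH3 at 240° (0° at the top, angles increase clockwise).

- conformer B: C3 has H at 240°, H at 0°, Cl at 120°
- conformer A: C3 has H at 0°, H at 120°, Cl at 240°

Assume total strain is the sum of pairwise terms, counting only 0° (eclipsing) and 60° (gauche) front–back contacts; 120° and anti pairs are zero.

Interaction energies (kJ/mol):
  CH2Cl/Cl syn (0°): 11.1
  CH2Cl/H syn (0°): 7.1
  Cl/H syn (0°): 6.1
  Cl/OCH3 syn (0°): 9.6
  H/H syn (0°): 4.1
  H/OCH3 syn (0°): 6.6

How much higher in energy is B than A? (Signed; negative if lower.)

B is eclipsed. CH2Cl at 0° is eclipsed with H at 0° (7.1); H at 120° is eclipsed with Cl at 120° (6.1); OCH3 at 240° is eclipsed with H at 240° (6.6). Total 19.8 kJ/mol.
A is eclipsed. CH2Cl at 0° is eclipsed with H at 0° (7.1); H at 120° is eclipsed with H at 120° (4.1); OCH3 at 240° is eclipsed with Cl at 240° (9.6). Total 20.8 kJ/mol.
E(B) − E(A) = 19.8 − 20.8 = -1.0 kJ/mol.

-1.0 kJ/mol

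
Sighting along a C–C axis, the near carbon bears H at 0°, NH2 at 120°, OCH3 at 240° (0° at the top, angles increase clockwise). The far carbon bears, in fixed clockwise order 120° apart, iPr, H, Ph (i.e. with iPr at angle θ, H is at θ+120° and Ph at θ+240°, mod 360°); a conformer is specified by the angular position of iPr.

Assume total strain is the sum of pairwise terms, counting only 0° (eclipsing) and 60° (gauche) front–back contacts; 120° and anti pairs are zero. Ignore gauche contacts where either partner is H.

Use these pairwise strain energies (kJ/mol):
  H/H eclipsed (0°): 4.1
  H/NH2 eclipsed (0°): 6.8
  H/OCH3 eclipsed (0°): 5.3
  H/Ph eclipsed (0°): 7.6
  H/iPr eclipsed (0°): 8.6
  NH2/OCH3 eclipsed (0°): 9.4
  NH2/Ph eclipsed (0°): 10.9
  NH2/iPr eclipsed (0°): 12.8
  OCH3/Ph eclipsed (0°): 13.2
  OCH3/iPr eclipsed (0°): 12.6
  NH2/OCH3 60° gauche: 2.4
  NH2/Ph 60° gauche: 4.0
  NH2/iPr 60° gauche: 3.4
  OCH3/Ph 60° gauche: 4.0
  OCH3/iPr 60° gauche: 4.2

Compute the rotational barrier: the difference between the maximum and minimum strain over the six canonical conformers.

iPr at 0° (eclipsed): H–iPr eclipsed, NH2–H eclipsed, OCH3–Ph eclipsed; 8.6 + 6.8 + 13.2 = 28.6 kJ/mol.
iPr at 60° (staggered): NH2–iPr gauche, OCH3–Ph gauche; 3.4 + 4.0 = 7.4 kJ/mol.
iPr at 120° (eclipsed): H–Ph eclipsed, NH2–iPr eclipsed, OCH3–H eclipsed; 7.6 + 12.8 + 5.3 = 25.7 kJ/mol.
iPr at 180° (staggered): NH2–iPr gauche, NH2–Ph gauche, OCH3–iPr gauche; 3.4 + 4.0 + 4.2 = 11.6 kJ/mol.
iPr at 240° (eclipsed): H–H eclipsed, NH2–Ph eclipsed, OCH3–iPr eclipsed; 4.1 + 10.9 + 12.6 = 27.6 kJ/mol.
iPr at 300° (staggered): NH2–Ph gauche, OCH3–iPr gauche, OCH3–Ph gauche; 4.0 + 4.2 + 4.0 = 12.2 kJ/mol.
Max at 0° (28.6 kJ/mol), min at 60° (7.4 kJ/mol); barrier = 21.2 kJ/mol.

21.2 kJ/mol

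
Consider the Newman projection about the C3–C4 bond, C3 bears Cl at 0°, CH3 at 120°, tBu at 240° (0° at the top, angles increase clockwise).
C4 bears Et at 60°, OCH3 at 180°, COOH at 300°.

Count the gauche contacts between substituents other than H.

6

Non-H gauche pairs: Cl(0°)/Et(60°); Cl(0°)/COOH(300°); CH3(120°)/Et(60°); CH3(120°)/OCH3(180°); tBu(240°)/OCH3(180°); tBu(240°)/COOH(300°) — 6 interactions.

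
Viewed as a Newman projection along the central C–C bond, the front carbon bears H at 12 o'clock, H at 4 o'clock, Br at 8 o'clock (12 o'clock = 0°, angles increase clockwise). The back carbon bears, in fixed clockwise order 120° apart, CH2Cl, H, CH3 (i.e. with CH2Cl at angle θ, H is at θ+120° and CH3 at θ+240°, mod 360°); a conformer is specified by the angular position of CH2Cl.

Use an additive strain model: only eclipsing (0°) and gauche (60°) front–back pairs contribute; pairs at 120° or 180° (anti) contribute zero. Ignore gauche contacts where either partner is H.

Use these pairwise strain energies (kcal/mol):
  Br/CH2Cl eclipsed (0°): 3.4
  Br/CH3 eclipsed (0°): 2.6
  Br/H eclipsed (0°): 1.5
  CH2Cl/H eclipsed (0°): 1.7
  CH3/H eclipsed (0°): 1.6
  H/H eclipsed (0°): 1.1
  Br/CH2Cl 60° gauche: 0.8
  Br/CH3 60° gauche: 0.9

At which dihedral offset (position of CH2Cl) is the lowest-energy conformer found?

180°

CH2Cl at 0° (eclipsed): H(0°)/CH2Cl(0°) eclipsed 1.7; H(120°)/H(120°) eclipsed 1.1; Br(240°)/CH3(240°) eclipsed 2.6 → 5.4 kcal/mol.
CH2Cl at 60° (staggered): Br(240°)/CH3(300°) gauche 0.9 → 0.9 kcal/mol.
CH2Cl at 120° (eclipsed): H(0°)/CH3(0°) eclipsed 1.6; H(120°)/CH2Cl(120°) eclipsed 1.7; Br(240°)/H(240°) eclipsed 1.5 → 4.8 kcal/mol.
CH2Cl at 180° (staggered): Br(240°)/CH2Cl(180°) gauche 0.8 → 0.8 kcal/mol.
CH2Cl at 240° (eclipsed): H(0°)/H(0°) eclipsed 1.1; H(120°)/CH3(120°) eclipsed 1.6; Br(240°)/CH2Cl(240°) eclipsed 3.4 → 6.1 kcal/mol.
CH2Cl at 300° (staggered): Br(240°)/CH2Cl(300°) gauche 0.8; Br(240°)/CH3(180°) gauche 0.9 → 1.7 kcal/mol.
The minimum (0.8 kcal/mol) occurs with CH2Cl at 180°.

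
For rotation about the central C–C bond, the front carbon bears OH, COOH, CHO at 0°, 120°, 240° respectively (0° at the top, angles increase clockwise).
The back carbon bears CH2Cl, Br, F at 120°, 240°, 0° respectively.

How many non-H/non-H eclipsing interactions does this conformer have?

Non-H eclipsing pairs: OH(0°)/F(0°); COOH(120°)/CH2Cl(120°); CHO(240°)/Br(240°) — 3 interactions.

3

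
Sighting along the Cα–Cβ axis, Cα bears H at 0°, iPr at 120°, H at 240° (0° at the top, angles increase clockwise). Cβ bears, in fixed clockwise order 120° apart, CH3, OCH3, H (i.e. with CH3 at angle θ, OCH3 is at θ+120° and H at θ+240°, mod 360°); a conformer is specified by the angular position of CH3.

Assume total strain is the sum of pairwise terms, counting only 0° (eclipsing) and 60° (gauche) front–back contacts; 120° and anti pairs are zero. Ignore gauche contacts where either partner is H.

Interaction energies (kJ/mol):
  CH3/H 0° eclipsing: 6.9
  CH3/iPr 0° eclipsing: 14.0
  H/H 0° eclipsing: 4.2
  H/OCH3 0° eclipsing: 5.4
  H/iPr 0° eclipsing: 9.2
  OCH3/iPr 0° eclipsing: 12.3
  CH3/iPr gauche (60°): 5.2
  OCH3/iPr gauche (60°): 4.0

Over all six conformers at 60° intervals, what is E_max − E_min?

CH3 at 0° is eclipsed. H at 0° is eclipsed with CH3 at 0° (6.9); iPr at 120° is eclipsed with OCH3 at 120° (12.3); H at 240° is eclipsed with H at 240° (4.2). Total 23.4 kJ/mol.
CH3 at 60° is staggered. iPr at 120° is gauche with CH3 at 60° (5.2); iPr at 120° is gauche with OCH3 at 180° (4.0). Total 9.2 kJ/mol.
CH3 at 120° is eclipsed. H at 0° is eclipsed with H at 0° (4.2); iPr at 120° is eclipsed with CH3 at 120° (14.0); H at 240° is eclipsed with OCH3 at 240° (5.4). Total 23.6 kJ/mol.
CH3 at 180° is staggered. iPr at 120° is gauche with CH3 at 180° (5.2). Total 5.2 kJ/mol.
CH3 at 240° is eclipsed. H at 0° is eclipsed with OCH3 at 0° (5.4); iPr at 120° is eclipsed with H at 120° (9.2); H at 240° is eclipsed with CH3 at 240° (6.9). Total 21.5 kJ/mol.
CH3 at 300° is staggered. iPr at 120° is gauche with OCH3 at 60° (4.0). Total 4.0 kJ/mol.
Max at 120° (23.6 kJ/mol), min at 300° (4.0 kJ/mol); barrier = 19.6 kJ/mol.

19.6 kJ/mol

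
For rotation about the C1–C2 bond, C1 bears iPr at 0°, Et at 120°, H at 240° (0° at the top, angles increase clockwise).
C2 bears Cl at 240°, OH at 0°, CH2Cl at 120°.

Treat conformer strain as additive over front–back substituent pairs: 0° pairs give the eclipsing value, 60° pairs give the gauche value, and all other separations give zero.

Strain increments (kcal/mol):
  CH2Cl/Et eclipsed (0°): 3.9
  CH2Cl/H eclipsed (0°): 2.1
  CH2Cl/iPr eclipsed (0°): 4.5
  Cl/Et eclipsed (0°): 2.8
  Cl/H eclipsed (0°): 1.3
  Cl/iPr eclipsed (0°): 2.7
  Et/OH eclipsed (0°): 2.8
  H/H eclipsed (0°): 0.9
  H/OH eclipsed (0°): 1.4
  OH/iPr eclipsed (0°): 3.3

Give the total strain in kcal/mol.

This conformer (eclipsed): iPr–OH eclipsed, Et–CH2Cl eclipsed, H–Cl eclipsed; 3.3 + 3.9 + 1.3 = 8.5 kcal/mol.

8.5 kcal/mol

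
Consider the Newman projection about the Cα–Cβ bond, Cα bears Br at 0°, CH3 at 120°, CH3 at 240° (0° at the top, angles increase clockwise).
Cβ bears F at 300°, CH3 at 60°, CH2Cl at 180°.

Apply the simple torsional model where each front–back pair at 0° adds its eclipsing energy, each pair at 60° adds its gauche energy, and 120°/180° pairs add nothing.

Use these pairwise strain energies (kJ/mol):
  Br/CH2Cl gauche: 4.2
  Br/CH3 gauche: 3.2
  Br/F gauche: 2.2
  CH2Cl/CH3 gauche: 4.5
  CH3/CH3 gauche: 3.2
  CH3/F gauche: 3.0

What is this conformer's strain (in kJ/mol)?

This conformer (staggered): Br(0°)/F(300°) gauche 2.2; Br(0°)/CH3(60°) gauche 3.2; CH3(120°)/CH3(60°) gauche 3.2; CH3(120°)/CH2Cl(180°) gauche 4.5; CH3(240°)/F(300°) gauche 3.0; CH3(240°)/CH2Cl(180°) gauche 4.5 → 20.6 kJ/mol.

20.6 kJ/mol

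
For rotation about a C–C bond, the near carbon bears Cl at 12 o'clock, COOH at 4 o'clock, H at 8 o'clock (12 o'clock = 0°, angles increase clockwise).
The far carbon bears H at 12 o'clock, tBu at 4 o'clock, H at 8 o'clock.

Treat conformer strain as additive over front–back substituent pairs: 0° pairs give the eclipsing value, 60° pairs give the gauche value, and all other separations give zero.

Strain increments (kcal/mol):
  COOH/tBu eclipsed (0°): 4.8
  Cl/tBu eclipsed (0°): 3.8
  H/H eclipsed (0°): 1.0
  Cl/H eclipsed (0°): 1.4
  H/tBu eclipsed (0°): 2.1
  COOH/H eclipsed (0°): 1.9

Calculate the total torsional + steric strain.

This conformer (eclipsed): Cl(0°)/H(0°) eclipsed 1.4; COOH(120°)/tBu(120°) eclipsed 4.8; H(240°)/H(240°) eclipsed 1.0 → 7.2 kcal/mol.

7.2 kcal/mol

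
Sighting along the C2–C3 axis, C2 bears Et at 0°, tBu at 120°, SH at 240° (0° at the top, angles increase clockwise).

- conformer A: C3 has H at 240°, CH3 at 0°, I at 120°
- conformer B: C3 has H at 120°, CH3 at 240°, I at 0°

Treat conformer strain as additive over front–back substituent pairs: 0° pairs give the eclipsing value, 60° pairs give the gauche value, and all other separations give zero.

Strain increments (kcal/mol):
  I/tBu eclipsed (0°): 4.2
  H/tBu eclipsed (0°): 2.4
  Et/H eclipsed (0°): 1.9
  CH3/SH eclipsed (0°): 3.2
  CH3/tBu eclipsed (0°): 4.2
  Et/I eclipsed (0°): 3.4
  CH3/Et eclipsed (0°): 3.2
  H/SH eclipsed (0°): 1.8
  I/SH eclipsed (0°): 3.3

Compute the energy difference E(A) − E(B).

+0.2 kcal/mol

A is eclipsed. Et at 0° is eclipsed with CH3 at 0° (3.2); tBu at 120° is eclipsed with I at 120° (4.2); SH at 240° is eclipsed with H at 240° (1.8). Total 9.2 kcal/mol.
B is eclipsed. Et at 0° is eclipsed with I at 0° (3.4); tBu at 120° is eclipsed with H at 120° (2.4); SH at 240° is eclipsed with CH3 at 240° (3.2). Total 9.0 kcal/mol.
E(A) − E(B) = 9.2 − 9.0 = +0.2 kcal/mol.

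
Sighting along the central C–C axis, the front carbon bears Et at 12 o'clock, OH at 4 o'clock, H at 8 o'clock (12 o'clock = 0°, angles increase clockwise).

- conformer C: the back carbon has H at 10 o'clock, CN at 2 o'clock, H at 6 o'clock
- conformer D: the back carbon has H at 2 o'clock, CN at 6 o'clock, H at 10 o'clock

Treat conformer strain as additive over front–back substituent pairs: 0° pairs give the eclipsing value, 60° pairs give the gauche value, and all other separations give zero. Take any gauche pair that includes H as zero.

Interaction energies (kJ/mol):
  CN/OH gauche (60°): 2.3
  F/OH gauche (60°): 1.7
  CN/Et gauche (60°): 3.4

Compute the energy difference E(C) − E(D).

C (staggered): Et–CN gauche, OH–CN gauche; 3.4 + 2.3 = 5.7 kJ/mol.
D (staggered): OH–CN gauche; 2.3 = 2.3 kJ/mol.
E(C) − E(D) = 5.7 − 2.3 = +3.4 kJ/mol.

+3.4 kJ/mol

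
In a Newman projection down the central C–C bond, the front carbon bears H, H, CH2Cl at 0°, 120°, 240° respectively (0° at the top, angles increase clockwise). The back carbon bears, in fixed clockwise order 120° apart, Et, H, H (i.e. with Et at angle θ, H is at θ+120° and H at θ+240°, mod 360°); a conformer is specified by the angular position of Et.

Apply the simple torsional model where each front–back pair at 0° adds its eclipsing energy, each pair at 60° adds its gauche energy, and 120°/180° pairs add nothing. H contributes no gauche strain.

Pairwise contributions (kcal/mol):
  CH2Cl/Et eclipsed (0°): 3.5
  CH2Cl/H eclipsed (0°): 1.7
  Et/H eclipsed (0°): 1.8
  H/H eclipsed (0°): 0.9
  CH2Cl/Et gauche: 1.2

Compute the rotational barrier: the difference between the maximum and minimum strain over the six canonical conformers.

Et at 0° (eclipsed): H–Et eclipsed, H–H eclipsed, CH2Cl–H eclipsed; 1.8 + 0.9 + 1.7 = 4.4 kcal/mol.
Et at 60° (staggered): no non-H gauche contacts → 0.0 kcal/mol.
Et at 120° (eclipsed): H–H eclipsed, H–Et eclipsed, CH2Cl–H eclipsed; 0.9 + 1.8 + 1.7 = 4.4 kcal/mol.
Et at 180° (staggered): CH2Cl–Et gauche; 1.2 = 1.2 kcal/mol.
Et at 240° (eclipsed): H–H eclipsed, H–H eclipsed, CH2Cl–Et eclipsed; 0.9 + 0.9 + 3.5 = 5.3 kcal/mol.
Et at 300° (staggered): CH2Cl–Et gauche; 1.2 = 1.2 kcal/mol.
Max at 240° (5.3 kcal/mol), min at 60° (0.0 kcal/mol); barrier = 5.3 kcal/mol.

5.3 kcal/mol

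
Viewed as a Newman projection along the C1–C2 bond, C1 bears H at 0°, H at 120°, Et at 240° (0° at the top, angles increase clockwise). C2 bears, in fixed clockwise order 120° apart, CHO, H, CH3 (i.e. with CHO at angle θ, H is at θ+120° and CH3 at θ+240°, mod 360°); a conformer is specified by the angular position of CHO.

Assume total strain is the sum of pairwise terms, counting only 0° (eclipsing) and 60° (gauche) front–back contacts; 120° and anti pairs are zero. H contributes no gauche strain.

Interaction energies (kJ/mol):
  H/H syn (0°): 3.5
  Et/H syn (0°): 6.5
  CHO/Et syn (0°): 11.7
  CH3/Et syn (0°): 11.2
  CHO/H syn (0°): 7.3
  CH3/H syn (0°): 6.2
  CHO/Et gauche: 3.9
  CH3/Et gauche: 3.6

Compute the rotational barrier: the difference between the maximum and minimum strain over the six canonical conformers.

CHO at 0° (eclipsed): H(0°)/CHO(0°) eclipsed 7.3; H(120°)/H(120°) eclipsed 3.5; Et(240°)/CH3(240°) eclipsed 11.2 → 22.0 kJ/mol.
CHO at 60° (staggered): Et(240°)/CH3(300°) gauche 3.6 → 3.6 kJ/mol.
CHO at 120° (eclipsed): H(0°)/CH3(0°) eclipsed 6.2; H(120°)/CHO(120°) eclipsed 7.3; Et(240°)/H(240°) eclipsed 6.5 → 20.0 kJ/mol.
CHO at 180° (staggered): Et(240°)/CHO(180°) gauche 3.9 → 3.9 kJ/mol.
CHO at 240° (eclipsed): H(0°)/H(0°) eclipsed 3.5; H(120°)/CH3(120°) eclipsed 6.2; Et(240°)/CHO(240°) eclipsed 11.7 → 21.4 kJ/mol.
CHO at 300° (staggered): Et(240°)/CHO(300°) gauche 3.9; Et(240°)/CH3(180°) gauche 3.6 → 7.5 kJ/mol.
Max at 0° (22.0 kJ/mol), min at 60° (3.6 kJ/mol); barrier = 18.4 kJ/mol.

18.4 kJ/mol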